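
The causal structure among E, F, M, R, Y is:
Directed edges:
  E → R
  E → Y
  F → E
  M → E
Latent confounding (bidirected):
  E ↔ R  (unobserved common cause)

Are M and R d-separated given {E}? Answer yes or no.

No — M and R are d-connected given {E}.

Bayes-Ball from M | {E} reaches {F,R}.
R ∈ reach(M|{E}) ⇒ M ⊥̸ R | {E}.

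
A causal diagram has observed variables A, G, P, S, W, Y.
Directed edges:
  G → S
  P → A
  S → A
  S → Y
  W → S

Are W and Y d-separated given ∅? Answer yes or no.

Bayes-Ball from W | ∅ reaches {A,S,Y}.
Y ∈ reach(W|∅) ⇒ W ⊥̸ Y | ∅.

No — W and Y are d-connected given ∅.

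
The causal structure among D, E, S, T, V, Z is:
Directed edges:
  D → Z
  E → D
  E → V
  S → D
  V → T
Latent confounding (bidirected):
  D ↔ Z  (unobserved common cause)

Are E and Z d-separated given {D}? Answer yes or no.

Bayes-Ball from E | {D} reaches {S,T,V,Z}.
Z ∈ reach(E|{D}) ⇒ E ⊥̸ Z | {D}.

No — E and Z are d-connected given {D}.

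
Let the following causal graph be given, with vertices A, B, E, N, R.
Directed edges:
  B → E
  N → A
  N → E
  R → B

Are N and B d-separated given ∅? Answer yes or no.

Yes — N ⊥ B | ∅.

Bayes-Ball from N | ∅ reaches {A,E}.
B ∉ reach(N|∅) ⇒ N ⊥ B | ∅.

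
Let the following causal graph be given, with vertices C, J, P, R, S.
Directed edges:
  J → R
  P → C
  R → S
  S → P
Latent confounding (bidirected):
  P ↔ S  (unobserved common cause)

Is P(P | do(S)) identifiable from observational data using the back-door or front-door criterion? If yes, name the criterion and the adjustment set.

desc(S)\{S}={C,P}; candidates ⊆ {J,R}.
S↔P: latent back-door arc(s) into S.
size 0: {}; under {} S still reaches {C,J,P,R} ∋ P.
size 1: {J}, {R}; under {J} S still reaches {C,P,R} ∋ P.
size 2: {J,R}; under {J,R} S still reaches {C,P} ∋ P.
S↔P cannot be blocked by any observed set — no back-door set.
No mediator lies on a directed S→…→P path.
Neither criterion identifies P(P|do(S)) in this graph.

P(P|do(S)): not identifiable (no BD/FD set).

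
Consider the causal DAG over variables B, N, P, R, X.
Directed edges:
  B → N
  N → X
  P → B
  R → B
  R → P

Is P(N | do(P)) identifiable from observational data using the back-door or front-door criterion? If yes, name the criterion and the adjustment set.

P(N|do(P)): backdoor, adjust for {R}.

desc(P)\{P}={B,N,X}; candidates ⊆ {R}.
size 0: {}; under {} P still reaches {B,N,R,X} ∋ N.
{R}: P⊥N given {R} in G with P→· removed — back-door holds.
P(N|do(P)) = Σ_{R} P(N|P,R)·P(R).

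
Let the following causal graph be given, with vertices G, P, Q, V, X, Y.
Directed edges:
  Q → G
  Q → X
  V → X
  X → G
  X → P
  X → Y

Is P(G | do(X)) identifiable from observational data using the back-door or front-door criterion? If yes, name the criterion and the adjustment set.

P(G|do(X)): backdoor, adjust for {Q}.

desc(X)\{X}={G,P,Y}; candidates ⊆ {Q,V}.
size 0: {}; under {} X still reaches {G,Q,V} ∋ G.
{Q}: X⊥G given {Q} in G with X→· removed — back-door holds.
P(G|do(X)) = Σ_{Q} P(G|X,Q)·P(Q).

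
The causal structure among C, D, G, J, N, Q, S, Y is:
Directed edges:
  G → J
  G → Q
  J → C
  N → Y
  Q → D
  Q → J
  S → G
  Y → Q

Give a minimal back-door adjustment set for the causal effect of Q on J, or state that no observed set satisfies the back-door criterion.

Q→J: minimal back-door set {G}.

desc(Q)\{Q}={C,D,J}; candidates ⊆ {G,N,S,Y}.
size 0: {}; under {} Q still reaches {C,G,J,N,S,Y} ∋ J.
{G}: Q⊥J given {G} in G with Q→· removed — back-door holds.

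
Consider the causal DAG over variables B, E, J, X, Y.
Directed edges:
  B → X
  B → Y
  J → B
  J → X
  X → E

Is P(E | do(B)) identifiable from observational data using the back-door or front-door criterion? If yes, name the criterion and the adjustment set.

P(E|do(B)): backdoor, adjust for {J}.

desc(B)\{B}={E,X,Y}; candidates ⊆ {J}.
size 0: {}; under {} B still reaches {E,J,X} ∋ E.
{J}: B⊥E given {J} in G with B→· removed — back-door holds.
P(E|do(B)) = Σ_{J} P(E|B,J)·P(J).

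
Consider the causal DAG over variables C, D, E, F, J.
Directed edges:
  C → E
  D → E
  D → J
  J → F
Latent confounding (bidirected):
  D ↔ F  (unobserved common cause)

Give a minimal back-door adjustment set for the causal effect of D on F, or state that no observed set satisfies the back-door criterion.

D→F: no observed back-door set.

desc(D)\{D}={E,F,J}; candidates ⊆ {C}.
D↔F: latent back-door arc(s) into D.
size 0: {}; under {} D still reaches {F} ∋ F.
size 1: {C}; under {C} D still reaches {F} ∋ F.
D↔F cannot be blocked by any observed set — no back-door set.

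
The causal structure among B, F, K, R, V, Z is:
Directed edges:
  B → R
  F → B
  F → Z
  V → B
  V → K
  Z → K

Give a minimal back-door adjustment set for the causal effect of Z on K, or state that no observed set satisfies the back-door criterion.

Z→K: minimal back-door set ∅.

desc(Z)\{Z}={K}; candidates ⊆ {B,F,R,V}.
∅: Z⊥K given ∅ in G with Z→· removed — back-door holds.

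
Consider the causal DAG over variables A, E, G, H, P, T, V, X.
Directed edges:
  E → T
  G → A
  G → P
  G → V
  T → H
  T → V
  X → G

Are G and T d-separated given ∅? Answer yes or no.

Yes — G ⊥ T | ∅.

Bayes-Ball from G | ∅ reaches {A,P,V,X}.
T ∉ reach(G|∅) ⇒ G ⊥ T | ∅.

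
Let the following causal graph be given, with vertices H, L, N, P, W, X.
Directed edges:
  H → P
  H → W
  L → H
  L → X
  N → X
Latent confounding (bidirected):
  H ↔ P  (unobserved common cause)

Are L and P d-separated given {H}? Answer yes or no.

Bayes-Ball from L | {H} reaches {P,X}.
P ∈ reach(L|{H}) ⇒ L ⊥̸ P | {H}.

No — L and P are d-connected given {H}.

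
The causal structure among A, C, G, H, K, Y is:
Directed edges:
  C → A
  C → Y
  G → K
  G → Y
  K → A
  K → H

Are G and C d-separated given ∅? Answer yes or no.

Yes — G ⊥ C | ∅.

Bayes-Ball from G | ∅ reaches {A,H,K,Y}.
C ∉ reach(G|∅) ⇒ G ⊥ C | ∅.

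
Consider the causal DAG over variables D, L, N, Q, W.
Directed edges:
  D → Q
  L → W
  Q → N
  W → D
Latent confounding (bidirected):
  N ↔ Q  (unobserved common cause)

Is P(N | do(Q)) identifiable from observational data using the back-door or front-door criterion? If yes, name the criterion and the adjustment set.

P(N|do(Q)): not identifiable (no BD/FD set).

desc(Q)\{Q}={N}; candidates ⊆ {D,L,W}.
Q↔N: latent back-door arc(s) into Q.
size 0: {}; under {} Q still reaches {D,L,N,W} ∋ N.
size 1: {D}, {L}, {W}; under {D} Q still reaches {N} ∋ N.
size 2: {D,L}, {D,W}, {L,W}; under {D,L} Q still reaches {N} ∋ N.
Q↔N cannot be blocked by any observed set — no back-door set.
No mediator lies on a directed Q→…→N path.
Neither criterion identifies P(N|do(Q)) in this graph.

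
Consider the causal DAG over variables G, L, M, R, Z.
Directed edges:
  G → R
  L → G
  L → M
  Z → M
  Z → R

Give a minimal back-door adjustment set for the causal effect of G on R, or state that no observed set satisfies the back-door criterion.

desc(G)\{G}={R}; candidates ⊆ {L,M,Z}.
∅: G⊥R given ∅ in G with G→· removed — back-door holds.

G→R: minimal back-door set ∅.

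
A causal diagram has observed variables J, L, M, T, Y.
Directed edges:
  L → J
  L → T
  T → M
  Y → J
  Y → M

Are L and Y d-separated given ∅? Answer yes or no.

Yes — L ⊥ Y | ∅.

Bayes-Ball from L | ∅ reaches {J,M,T}.
Y ∉ reach(L|∅) ⇒ L ⊥ Y | ∅.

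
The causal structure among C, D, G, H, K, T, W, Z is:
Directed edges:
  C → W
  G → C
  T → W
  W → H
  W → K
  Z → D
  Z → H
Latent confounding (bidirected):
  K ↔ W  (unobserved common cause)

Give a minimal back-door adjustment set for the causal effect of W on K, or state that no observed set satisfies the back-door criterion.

W→K: no observed back-door set.

desc(W)\{W}={H,K}; candidates ⊆ {C,D,G,T,Z}.
W↔K: latent back-door arc(s) into W.
size 0: {}; under {} W still reaches {C,G,K,T} ∋ K.
size 1: {C}, {D}, {G} …(+2); under {C} W still reaches {K,T} ∋ K.
size 2: {C,D}, {C,G}, {C,T} …(+7); under {C,D} W still reaches {K,T} ∋ K.
W↔K cannot be blocked by any observed set — no back-door set.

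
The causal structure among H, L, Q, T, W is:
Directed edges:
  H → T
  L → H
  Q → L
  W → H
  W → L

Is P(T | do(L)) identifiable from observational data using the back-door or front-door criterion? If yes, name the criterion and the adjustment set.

desc(L)\{L}={H,T}; candidates ⊆ {Q,W}.
size 0: {}; under {} L still reaches {H,Q,T,W} ∋ T.
{W}: L⊥T given {W} in G with L→· removed — back-door holds.
P(T|do(L)) = Σ_{W} P(T|L,W)·P(W).

P(T|do(L)): backdoor, adjust for {W}.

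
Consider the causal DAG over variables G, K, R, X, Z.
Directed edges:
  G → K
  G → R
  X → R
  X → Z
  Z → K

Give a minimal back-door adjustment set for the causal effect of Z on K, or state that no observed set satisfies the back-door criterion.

Z→K: minimal back-door set ∅.

desc(Z)\{Z}={K}; candidates ⊆ {G,R,X}.
∅: Z⊥K given ∅ in G with Z→· removed — back-door holds.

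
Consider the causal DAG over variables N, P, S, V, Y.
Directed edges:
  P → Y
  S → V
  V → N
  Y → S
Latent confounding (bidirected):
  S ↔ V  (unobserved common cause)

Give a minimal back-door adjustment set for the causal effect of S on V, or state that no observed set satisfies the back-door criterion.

S→V: no observed back-door set.

desc(S)\{S}={N,V}; candidates ⊆ {P,Y}.
S↔V: latent back-door arc(s) into S.
size 0: {}; under {} S still reaches {N,P,V,Y} ∋ V.
size 1: {P}, {Y}; under {P} S still reaches {N,V,Y} ∋ V.
size 2: {P,Y}; under {P,Y} S still reaches {N,V} ∋ V.
S↔V cannot be blocked by any observed set — no back-door set.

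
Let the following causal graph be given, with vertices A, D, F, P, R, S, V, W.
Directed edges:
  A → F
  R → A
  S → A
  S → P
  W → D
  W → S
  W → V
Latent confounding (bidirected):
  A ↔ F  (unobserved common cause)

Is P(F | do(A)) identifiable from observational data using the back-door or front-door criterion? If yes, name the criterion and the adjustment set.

P(F|do(A)): not identifiable (no BD/FD set).

desc(A)\{A}={F}; candidates ⊆ {D,P,R,S,V,W}.
A↔F: latent back-door arc(s) into A.
size 0: {}; under {} A still reaches {D,F,P,R,S,V,W} ∋ F.
size 1: {D}, {P}, {R} …(+3); under {D} A still reaches {F,P,R,S,V,W} ∋ F.
size 2: {D,P}, {D,R}, {D,S} …(+12); under {D,P} A still reaches {F,R,S,V,W} ∋ F.
A↔F cannot be blocked by any observed set — no back-door set.
No mediator lies on a directed A→…→F path.
Neither criterion identifies P(F|do(A)) in this graph.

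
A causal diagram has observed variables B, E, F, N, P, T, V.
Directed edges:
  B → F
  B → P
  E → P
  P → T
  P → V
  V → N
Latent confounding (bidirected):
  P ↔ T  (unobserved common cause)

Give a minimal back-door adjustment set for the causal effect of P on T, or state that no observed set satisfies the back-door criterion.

desc(P)\{P}={N,T,V}; candidates ⊆ {B,E,F}.
P↔T: latent back-door arc(s) into P.
size 0: {}; under {} P still reaches {B,E,F,T} ∋ T.
size 1: {B}, {E}, {F}; under {B} P still reaches {E,T} ∋ T.
size 2: {B,E}, {B,F}, {E,F}; under {B,E} P still reaches {T} ∋ T.
P↔T cannot be blocked by any observed set — no back-door set.

P→T: no observed back-door set.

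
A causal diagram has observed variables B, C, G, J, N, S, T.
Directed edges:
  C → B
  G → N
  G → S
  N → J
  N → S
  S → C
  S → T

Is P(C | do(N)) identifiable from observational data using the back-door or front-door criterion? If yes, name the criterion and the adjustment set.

P(C|do(N)): backdoor, adjust for {G}.

desc(N)\{N}={B,C,J,S,T}; candidates ⊆ {G}.
size 0: {}; under {} N still reaches {B,C,G,S,T} ∋ C.
{G}: N⊥C given {G} in G with N→· removed — back-door holds.
P(C|do(N)) = Σ_{G} P(C|N,G)·P(G).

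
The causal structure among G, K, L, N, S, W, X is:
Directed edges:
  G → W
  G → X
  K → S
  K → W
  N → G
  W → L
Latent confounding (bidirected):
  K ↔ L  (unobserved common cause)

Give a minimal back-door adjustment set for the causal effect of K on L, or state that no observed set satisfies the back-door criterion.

K→L: no observed back-door set.

desc(K)\{K}={L,S,W}; candidates ⊆ {G,N,X}.
K↔L: latent back-door arc(s) into K.
size 0: {}; under {} K still reaches {L} ∋ L.
size 1: {G}, {N}, {X}; under {G} K still reaches {L} ∋ L.
size 2: {G,N}, {G,X}, {N,X}; under {G,N} K still reaches {L} ∋ L.
K↔L cannot be blocked by any observed set — no back-door set.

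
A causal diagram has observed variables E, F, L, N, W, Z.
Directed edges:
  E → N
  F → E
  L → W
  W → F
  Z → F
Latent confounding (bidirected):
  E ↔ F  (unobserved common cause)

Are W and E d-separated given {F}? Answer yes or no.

Bayes-Ball from W | {F} reaches {E,L,N,Z}.
E ∈ reach(W|{F}) ⇒ W ⊥̸ E | {F}.

No — W and E are d-connected given {F}.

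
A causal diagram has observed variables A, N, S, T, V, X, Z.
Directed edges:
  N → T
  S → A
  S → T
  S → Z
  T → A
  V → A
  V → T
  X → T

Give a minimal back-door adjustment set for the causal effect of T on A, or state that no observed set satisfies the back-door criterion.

T→A: minimal back-door set {S, V}.

desc(T)\{T}={A}; candidates ⊆ {N,S,V,X,Z}.
size 0: {}; under {} T still reaches {A,N,S,V,X,Z} ∋ A.
size 1: {N}, {S}, {V} …(+2); under {N} T still reaches {A,S,V,X,Z} ∋ A.
{S,V}: T⊥A given {S,V} in G with T→· removed — back-door holds.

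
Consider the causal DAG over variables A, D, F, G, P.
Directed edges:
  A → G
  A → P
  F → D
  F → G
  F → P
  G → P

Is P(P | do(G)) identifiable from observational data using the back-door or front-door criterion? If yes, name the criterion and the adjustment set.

P(P|do(G)): backdoor, adjust for {A, F}.

desc(G)\{G}={P}; candidates ⊆ {A,D,F}.
size 0: {}; under {} G still reaches {A,D,F,P} ∋ P.
size 1: {A}, {D}, {F}; under {A} G still reaches {D,F,P} ∋ P.
{A,F}: G⊥P given {A,F} in G with G→· removed — back-door holds.
P(P|do(G)) = Σ_{A,F} P(P|G,A,F)·P(A,F).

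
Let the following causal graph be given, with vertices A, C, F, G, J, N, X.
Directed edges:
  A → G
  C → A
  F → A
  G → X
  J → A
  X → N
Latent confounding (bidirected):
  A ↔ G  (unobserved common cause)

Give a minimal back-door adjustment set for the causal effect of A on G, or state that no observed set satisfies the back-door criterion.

desc(A)\{A}={G,N,X}; candidates ⊆ {C,F,J}.
A↔G: latent back-door arc(s) into A.
size 0: {}; under {} A still reaches {C,F,G,J,N,X} ∋ G.
size 1: {C}, {F}, {J}; under {C} A still reaches {F,G,J,N,X} ∋ G.
size 2: {C,F}, {C,J}, {F,J}; under {C,F} A still reaches {G,J,N,X} ∋ G.
A↔G cannot be blocked by any observed set — no back-door set.

A→G: no observed back-door set.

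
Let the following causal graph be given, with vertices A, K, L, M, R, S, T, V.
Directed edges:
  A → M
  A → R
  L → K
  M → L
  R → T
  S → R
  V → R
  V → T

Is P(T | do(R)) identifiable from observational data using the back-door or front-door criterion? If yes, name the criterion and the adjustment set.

desc(R)\{R}={T}; candidates ⊆ {A,K,L,M,S,V}.
size 0: {}; under {} R still reaches {A,K,L,M,S,T,V} ∋ T.
{V}: R⊥T given {V} in G with R→· removed — back-door holds.
P(T|do(R)) = Σ_{V} P(T|R,V)·P(V).

P(T|do(R)): backdoor, adjust for {V}.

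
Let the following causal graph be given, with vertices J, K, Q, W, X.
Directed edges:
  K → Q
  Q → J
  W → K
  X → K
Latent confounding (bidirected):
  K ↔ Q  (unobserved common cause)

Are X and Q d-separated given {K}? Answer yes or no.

Bayes-Ball from X | {K} reaches {J,Q,W}.
Q ∈ reach(X|{K}) ⇒ X ⊥̸ Q | {K}.

No — X and Q are d-connected given {K}.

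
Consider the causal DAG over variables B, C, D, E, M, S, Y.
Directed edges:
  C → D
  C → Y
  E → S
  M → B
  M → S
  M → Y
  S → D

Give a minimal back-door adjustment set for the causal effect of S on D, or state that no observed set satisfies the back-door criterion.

S→D: minimal back-door set ∅.

desc(S)\{S}={D}; candidates ⊆ {B,C,E,M,Y}.
∅: S⊥D given ∅ in G with S→· removed — back-door holds.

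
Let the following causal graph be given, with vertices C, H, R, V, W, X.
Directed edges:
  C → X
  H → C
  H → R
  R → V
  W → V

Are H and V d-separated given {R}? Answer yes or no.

Bayes-Ball from H | {R} reaches {C,X}.
V ∉ reach(H|{R}) ⇒ H ⊥ V | {R}.

Yes — H ⊥ V | {R}.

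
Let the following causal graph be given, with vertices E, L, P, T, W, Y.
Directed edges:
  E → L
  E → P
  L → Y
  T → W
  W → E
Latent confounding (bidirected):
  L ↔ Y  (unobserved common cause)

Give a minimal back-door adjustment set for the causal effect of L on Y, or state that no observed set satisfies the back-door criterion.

desc(L)\{L}={Y}; candidates ⊆ {E,P,T,W}.
L↔Y: latent back-door arc(s) into L.
size 0: {}; under {} L still reaches {E,P,T,W,Y} ∋ Y.
size 1: {E}, {P}, {T} …(+1); under {E} L still reaches {Y} ∋ Y.
size 2: {E,P}, {E,T}, {E,W} …(+3); under {E,P} L still reaches {Y} ∋ Y.
L↔Y cannot be blocked by any observed set — no back-door set.

L→Y: no observed back-door set.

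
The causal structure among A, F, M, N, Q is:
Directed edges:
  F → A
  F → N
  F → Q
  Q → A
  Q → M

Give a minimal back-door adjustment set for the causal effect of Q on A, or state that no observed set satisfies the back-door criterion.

desc(Q)\{Q}={A,M}; candidates ⊆ {F,N}.
size 0: {}; under {} Q still reaches {A,F,N} ∋ A.
{F}: Q⊥A given {F} in G with Q→· removed — back-door holds.

Q→A: minimal back-door set {F}.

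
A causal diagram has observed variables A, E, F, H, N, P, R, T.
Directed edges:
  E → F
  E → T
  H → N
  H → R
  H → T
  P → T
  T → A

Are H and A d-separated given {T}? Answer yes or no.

Yes — H ⊥ A | {T}.

Bayes-Ball from H | {T} reaches {E,F,N,P,R}.
A ∉ reach(H|{T}) ⇒ H ⊥ A | {T}.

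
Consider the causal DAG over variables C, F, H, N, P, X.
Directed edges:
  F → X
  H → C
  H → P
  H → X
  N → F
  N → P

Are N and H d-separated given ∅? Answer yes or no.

Yes — N ⊥ H | ∅.

Bayes-Ball from N | ∅ reaches {F,P,X}.
H ∉ reach(N|∅) ⇒ N ⊥ H | ∅.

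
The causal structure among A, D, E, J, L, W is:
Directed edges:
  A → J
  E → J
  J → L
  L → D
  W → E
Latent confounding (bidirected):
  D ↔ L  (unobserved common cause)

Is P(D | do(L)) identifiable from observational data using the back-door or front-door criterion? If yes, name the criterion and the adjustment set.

desc(L)\{L}={D}; candidates ⊆ {A,E,J,W}.
L↔D: latent back-door arc(s) into L.
size 0: {}; under {} L still reaches {A,D,E,J,W} ∋ D.
size 1: {A}, {E}, {J} …(+1); under {A} L still reaches {D,E,J,W} ∋ D.
size 2: {A,E}, {A,J}, {A,W} …(+3); under {A,E} L still reaches {D,J} ∋ D.
L↔D cannot be blocked by any observed set — no back-door set.
No mediator lies on a directed L→…→D path.
Neither criterion identifies P(D|do(L)) in this graph.

P(D|do(L)): not identifiable (no BD/FD set).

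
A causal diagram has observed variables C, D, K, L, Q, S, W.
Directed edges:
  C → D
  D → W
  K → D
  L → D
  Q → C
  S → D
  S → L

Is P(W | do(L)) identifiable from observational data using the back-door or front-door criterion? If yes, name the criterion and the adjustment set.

P(W|do(L)): backdoor, adjust for {S}.

desc(L)\{L}={D,W}; candidates ⊆ {C,K,Q,S}.
size 0: {}; under {} L still reaches {D,S,W} ∋ W.
{S}: L⊥W given {S} in G with L→· removed — back-door holds.
P(W|do(L)) = Σ_{S} P(W|L,S)·P(S).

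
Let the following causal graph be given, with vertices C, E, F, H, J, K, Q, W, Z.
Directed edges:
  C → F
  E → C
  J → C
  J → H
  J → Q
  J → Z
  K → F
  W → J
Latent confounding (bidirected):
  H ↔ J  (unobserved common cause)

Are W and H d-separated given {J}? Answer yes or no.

No — W and H are d-connected given {J}.

Bayes-Ball from W | {J} reaches {H}.
H ∈ reach(W|{J}) ⇒ W ⊥̸ H | {J}.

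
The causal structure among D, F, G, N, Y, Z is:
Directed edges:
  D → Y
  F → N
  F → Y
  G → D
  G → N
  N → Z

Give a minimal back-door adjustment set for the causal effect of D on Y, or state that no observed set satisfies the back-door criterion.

desc(D)\{D}={Y}; candidates ⊆ {F,G,N,Z}.
∅: D⊥Y given ∅ in G with D→· removed — back-door holds.

D→Y: minimal back-door set ∅.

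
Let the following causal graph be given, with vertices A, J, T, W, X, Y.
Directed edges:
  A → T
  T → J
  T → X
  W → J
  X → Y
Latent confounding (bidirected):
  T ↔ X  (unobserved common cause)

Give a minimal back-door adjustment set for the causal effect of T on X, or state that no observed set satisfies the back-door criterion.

T→X: no observed back-door set.

desc(T)\{T}={J,X,Y}; candidates ⊆ {A,W}.
T↔X: latent back-door arc(s) into T.
size 0: {}; under {} T still reaches {A,X,Y} ∋ X.
size 1: {A}, {W}; under {A} T still reaches {X,Y} ∋ X.
size 2: {A,W}; under {A,W} T still reaches {X,Y} ∋ X.
T↔X cannot be blocked by any observed set — no back-door set.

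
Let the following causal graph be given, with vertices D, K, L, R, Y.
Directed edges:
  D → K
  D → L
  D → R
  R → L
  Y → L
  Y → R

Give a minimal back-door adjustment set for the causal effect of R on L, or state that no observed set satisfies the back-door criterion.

R→L: minimal back-door set {D, Y}.

desc(R)\{R}={L}; candidates ⊆ {D,K,Y}.
size 0: {}; under {} R still reaches {D,K,L,Y} ∋ L.
size 1: {D}, {K}, {Y}; under {D} R still reaches {L,Y} ∋ L.
{D,Y}: R⊥L given {D,Y} in G with R→· removed — back-door holds.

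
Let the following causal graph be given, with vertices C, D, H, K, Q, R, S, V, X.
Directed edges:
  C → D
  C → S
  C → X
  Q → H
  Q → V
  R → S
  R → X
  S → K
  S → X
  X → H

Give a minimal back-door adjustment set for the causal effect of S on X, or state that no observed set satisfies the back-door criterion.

S→X: minimal back-door set {C, R}.

desc(S)\{S}={H,K,X}; candidates ⊆ {C,D,Q,R,V}.
size 0: {}; under {} S still reaches {C,D,H,R,X} ∋ X.
size 1: {C}, {D}, {Q} …(+2); under {C} S still reaches {H,R,X} ∋ X.
{C,R}: S⊥X given {C,R} in G with S→· removed — back-door holds.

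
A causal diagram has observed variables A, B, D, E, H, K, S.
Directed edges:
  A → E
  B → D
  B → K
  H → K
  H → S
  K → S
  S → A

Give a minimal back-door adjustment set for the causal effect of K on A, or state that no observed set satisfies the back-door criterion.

desc(K)\{K}={A,E,S}; candidates ⊆ {B,D,H}.
size 0: {}; under {} K still reaches {A,B,D,E,H,S} ∋ A.
{H}: K⊥A given {H} in G with K→· removed — back-door holds.

K→A: minimal back-door set {H}.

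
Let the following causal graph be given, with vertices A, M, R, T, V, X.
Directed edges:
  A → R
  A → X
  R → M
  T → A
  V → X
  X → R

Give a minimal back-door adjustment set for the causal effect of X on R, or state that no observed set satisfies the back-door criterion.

desc(X)\{X}={M,R}; candidates ⊆ {A,T,V}.
size 0: {}; under {} X still reaches {A,M,R,T,V} ∋ R.
{A}: X⊥R given {A} in G with X→· removed — back-door holds.

X→R: minimal back-door set {A}.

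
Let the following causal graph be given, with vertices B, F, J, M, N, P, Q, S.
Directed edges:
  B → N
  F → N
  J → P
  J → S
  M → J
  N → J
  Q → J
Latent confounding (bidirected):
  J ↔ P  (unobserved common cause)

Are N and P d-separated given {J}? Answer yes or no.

Bayes-Ball from N | {J} reaches {B,F,M,P,Q}.
P ∈ reach(N|{J}) ⇒ N ⊥̸ P | {J}.

No — N and P are d-connected given {J}.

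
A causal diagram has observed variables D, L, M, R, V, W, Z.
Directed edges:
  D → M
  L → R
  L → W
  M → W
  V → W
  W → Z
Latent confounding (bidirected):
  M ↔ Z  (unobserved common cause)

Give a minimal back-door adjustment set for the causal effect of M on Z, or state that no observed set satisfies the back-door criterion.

desc(M)\{M}={W,Z}; candidates ⊆ {D,L,R,V}.
M↔Z: latent back-door arc(s) into M.
size 0: {}; under {} M still reaches {D,Z} ∋ Z.
size 1: {D}, {L}, {R} …(+1); under {D} M still reaches {Z} ∋ Z.
size 2: {D,L}, {D,R}, {D,V} …(+3); under {D,L} M still reaches {Z} ∋ Z.
M↔Z cannot be blocked by any observed set — no back-door set.

M→Z: no observed back-door set.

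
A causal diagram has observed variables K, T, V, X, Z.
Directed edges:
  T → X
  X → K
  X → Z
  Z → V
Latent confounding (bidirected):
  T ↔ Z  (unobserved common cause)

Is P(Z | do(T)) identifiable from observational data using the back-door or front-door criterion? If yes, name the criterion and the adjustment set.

desc(T)\{T}={K,V,X,Z}; candidates ⊆ {—}.
T↔Z: latent back-door arc(s) into T.
size 0: {}; under {} T still reaches {V,Z} ∋ Z.
T↔Z cannot be blocked by any observed set — no back-door set.
{X}: (i) intercepts every directed T→Z path; (ii) no back-door T→{X}; (iii) {T} blocks every back-door {X}→Z. Front-door holds.
P(Z|do(T)) = Σ_{X} P(X|T) Σ_{T'} P(Z|X,T')P(T').

P(Z|do(T)): frontdoor, adjust for {X}.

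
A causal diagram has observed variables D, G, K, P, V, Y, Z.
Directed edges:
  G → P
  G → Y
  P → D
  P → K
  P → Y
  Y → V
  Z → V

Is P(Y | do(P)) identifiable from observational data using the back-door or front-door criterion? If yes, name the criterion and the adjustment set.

P(Y|do(P)): backdoor, adjust for {G}.

desc(P)\{P}={D,K,V,Y}; candidates ⊆ {G,Z}.
size 0: {}; under {} P still reaches {G,V,Y} ∋ Y.
{G}: P⊥Y given {G} in G with P→· removed — back-door holds.
P(Y|do(P)) = Σ_{G} P(Y|P,G)·P(G).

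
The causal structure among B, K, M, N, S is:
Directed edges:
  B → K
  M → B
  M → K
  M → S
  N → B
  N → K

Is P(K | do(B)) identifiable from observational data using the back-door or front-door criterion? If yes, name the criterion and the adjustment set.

P(K|do(B)): backdoor, adjust for {M, N}.

desc(B)\{B}={K}; candidates ⊆ {M,N,S}.
size 0: {}; under {} B still reaches {K,M,N,S} ∋ K.
size 1: {M}, {N}, {S}; under {M} B still reaches {K,N} ∋ K.
{M,N}: B⊥K given {M,N} in G with B→· removed — back-door holds.
P(K|do(B)) = Σ_{M,N} P(K|B,M,N)·P(M,N).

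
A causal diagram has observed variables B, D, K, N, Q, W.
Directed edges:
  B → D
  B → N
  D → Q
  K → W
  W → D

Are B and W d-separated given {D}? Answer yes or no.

Bayes-Ball from B | {D} reaches {K,N,W}.
W ∈ reach(B|{D}) ⇒ B ⊥̸ W | {D}.

No — B and W are d-connected given {D}.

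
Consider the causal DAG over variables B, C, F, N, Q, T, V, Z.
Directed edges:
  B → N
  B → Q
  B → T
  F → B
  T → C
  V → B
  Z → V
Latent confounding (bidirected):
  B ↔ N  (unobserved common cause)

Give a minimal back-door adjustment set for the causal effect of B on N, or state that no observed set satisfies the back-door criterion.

B→N: no observed back-door set.

desc(B)\{B}={C,N,Q,T}; candidates ⊆ {F,V,Z}.
B↔N: latent back-door arc(s) into B.
size 0: {}; under {} B still reaches {F,N,V,Z} ∋ N.
size 1: {F}, {V}, {Z}; under {F} B still reaches {N,V,Z} ∋ N.
size 2: {F,V}, {F,Z}, {V,Z}; under {F,V} B still reaches {N} ∋ N.
B↔N cannot be blocked by any observed set — no back-door set.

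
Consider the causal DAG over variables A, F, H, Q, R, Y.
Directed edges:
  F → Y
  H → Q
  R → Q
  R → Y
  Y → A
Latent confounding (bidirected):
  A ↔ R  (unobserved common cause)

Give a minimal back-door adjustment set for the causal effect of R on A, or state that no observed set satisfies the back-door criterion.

R→A: no observed back-door set.

desc(R)\{R}={A,Q,Y}; candidates ⊆ {F,H}.
R↔A: latent back-door arc(s) into R.
size 0: {}; under {} R still reaches {A} ∋ A.
size 1: {F}, {H}; under {F} R still reaches {A} ∋ A.
size 2: {F,H}; under {F,H} R still reaches {A} ∋ A.
R↔A cannot be blocked by any observed set — no back-door set.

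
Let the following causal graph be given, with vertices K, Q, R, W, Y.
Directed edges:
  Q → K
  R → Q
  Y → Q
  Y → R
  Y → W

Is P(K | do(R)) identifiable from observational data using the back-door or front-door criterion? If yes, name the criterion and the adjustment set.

P(K|do(R)): backdoor, adjust for {Y}.

desc(R)\{R}={K,Q}; candidates ⊆ {W,Y}.
size 0: {}; under {} R still reaches {K,Q,W,Y} ∋ K.
{Y}: R⊥K given {Y} in G with R→· removed — back-door holds.
P(K|do(R)) = Σ_{Y} P(K|R,Y)·P(Y).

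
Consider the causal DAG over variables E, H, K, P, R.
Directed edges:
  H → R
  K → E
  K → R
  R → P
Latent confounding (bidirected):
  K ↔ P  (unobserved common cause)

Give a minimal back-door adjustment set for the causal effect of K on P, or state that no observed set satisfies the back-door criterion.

K→P: no observed back-door set.

desc(K)\{K}={E,P,R}; candidates ⊆ {H}.
K↔P: latent back-door arc(s) into K.
size 0: {}; under {} K still reaches {P} ∋ P.
size 1: {H}; under {H} K still reaches {P} ∋ P.
K↔P cannot be blocked by any observed set — no back-door set.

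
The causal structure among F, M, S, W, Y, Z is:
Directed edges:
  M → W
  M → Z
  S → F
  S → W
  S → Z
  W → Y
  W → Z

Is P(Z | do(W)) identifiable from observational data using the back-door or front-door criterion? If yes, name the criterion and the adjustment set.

P(Z|do(W)): backdoor, adjust for {M, S}.

desc(W)\{W}={Y,Z}; candidates ⊆ {F,M,S}.
size 0: {}; under {} W still reaches {F,M,S,Z} ∋ Z.
size 1: {F}, {M}, {S}; under {F} W still reaches {M,S,Z} ∋ Z.
{M,S}: W⊥Z given {M,S} in G with W→· removed — back-door holds.
P(Z|do(W)) = Σ_{M,S} P(Z|W,M,S)·P(M,S).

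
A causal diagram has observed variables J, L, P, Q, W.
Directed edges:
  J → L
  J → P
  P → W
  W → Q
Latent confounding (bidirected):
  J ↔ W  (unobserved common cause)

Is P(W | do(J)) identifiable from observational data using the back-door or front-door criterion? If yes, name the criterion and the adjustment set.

desc(J)\{J}={L,P,Q,W}; candidates ⊆ {—}.
J↔W: latent back-door arc(s) into J.
size 0: {}; under {} J still reaches {Q,W} ∋ W.
J↔W cannot be blocked by any observed set — no back-door set.
{P}: (i) intercepts every directed J→W path; (ii) no back-door J→{P}; (iii) {J} blocks every back-door {P}→W. Front-door holds.
P(W|do(J)) = Σ_{P} P(P|J) Σ_{J'} P(W|P,J')P(J').

P(W|do(J)): frontdoor, adjust for {P}.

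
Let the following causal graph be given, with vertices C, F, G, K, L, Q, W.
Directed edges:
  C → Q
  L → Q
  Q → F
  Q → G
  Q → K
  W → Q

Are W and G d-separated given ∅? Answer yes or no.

Bayes-Ball from W | ∅ reaches {F,G,K,Q}.
G ∈ reach(W|∅) ⇒ W ⊥̸ G | ∅.

No — W and G are d-connected given ∅.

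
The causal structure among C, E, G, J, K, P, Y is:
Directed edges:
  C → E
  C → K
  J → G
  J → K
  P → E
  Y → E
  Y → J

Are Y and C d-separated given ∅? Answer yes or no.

Yes — Y ⊥ C | ∅.

Bayes-Ball from Y | ∅ reaches {E,G,J,K}.
C ∉ reach(Y|∅) ⇒ Y ⊥ C | ∅.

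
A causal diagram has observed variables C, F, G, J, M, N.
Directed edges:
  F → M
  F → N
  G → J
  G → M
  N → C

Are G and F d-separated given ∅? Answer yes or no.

Bayes-Ball from G | ∅ reaches {J,M}.
F ∉ reach(G|∅) ⇒ G ⊥ F | ∅.

Yes — G ⊥ F | ∅.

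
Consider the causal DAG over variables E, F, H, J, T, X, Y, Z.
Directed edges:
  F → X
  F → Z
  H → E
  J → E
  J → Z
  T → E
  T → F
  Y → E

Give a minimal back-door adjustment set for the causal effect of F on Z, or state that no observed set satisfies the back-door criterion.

F→Z: minimal back-door set ∅.

desc(F)\{F}={X,Z}; candidates ⊆ {E,H,J,T,Y}.
∅: F⊥Z given ∅ in G with F→· removed — back-door holds.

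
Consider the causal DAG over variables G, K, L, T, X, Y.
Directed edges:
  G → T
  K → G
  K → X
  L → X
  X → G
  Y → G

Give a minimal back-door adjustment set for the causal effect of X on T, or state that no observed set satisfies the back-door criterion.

desc(X)\{X}={G,T}; candidates ⊆ {K,L,Y}.
size 0: {}; under {} X still reaches {G,K,L,T} ∋ T.
{K}: X⊥T given {K} in G with X→· removed — back-door holds.

X→T: minimal back-door set {K}.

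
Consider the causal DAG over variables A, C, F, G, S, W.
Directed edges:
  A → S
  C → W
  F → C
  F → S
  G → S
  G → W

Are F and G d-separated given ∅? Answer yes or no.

Yes — F ⊥ G | ∅.

Bayes-Ball from F | ∅ reaches {C,S,W}.
G ∉ reach(F|∅) ⇒ F ⊥ G | ∅.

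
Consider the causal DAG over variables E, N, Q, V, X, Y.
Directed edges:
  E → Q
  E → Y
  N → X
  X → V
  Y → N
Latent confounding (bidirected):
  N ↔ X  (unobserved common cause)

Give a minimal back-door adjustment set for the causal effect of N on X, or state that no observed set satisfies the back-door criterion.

desc(N)\{N}={V,X}; candidates ⊆ {E,Q,Y}.
N↔X: latent back-door arc(s) into N.
size 0: {}; under {} N still reaches {E,Q,V,X,Y} ∋ X.
size 1: {E}, {Q}, {Y}; under {E} N still reaches {V,X,Y} ∋ X.
size 2: {E,Q}, {E,Y}, {Q,Y}; under {E,Q} N still reaches {V,X,Y} ∋ X.
N↔X cannot be blocked by any observed set — no back-door set.

N→X: no observed back-door set.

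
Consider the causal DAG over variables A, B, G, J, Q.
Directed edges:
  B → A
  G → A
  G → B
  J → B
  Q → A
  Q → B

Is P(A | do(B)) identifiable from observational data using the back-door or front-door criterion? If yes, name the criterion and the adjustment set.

desc(B)\{B}={A}; candidates ⊆ {G,J,Q}.
size 0: {}; under {} B still reaches {A,G,J,Q} ∋ A.
size 1: {G}, {J}, {Q}; under {G} B still reaches {A,J,Q} ∋ A.
{G,Q}: B⊥A given {G,Q} in G with B→· removed — back-door holds.
P(A|do(B)) = Σ_{G,Q} P(A|B,G,Q)·P(G,Q).

P(A|do(B)): backdoor, adjust for {G, Q}.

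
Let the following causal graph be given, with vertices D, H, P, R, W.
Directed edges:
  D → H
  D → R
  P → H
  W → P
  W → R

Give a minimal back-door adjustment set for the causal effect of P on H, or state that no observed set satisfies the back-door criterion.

desc(P)\{P}={H}; candidates ⊆ {D,R,W}.
∅: P⊥H given ∅ in G with P→· removed — back-door holds.

P→H: minimal back-door set ∅.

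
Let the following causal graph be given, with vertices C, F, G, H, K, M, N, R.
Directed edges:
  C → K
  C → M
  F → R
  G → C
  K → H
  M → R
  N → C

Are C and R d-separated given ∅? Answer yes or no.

Bayes-Ball from C | ∅ reaches {G,H,K,M,N,R}.
R ∈ reach(C|∅) ⇒ C ⊥̸ R | ∅.

No — C and R are d-connected given ∅.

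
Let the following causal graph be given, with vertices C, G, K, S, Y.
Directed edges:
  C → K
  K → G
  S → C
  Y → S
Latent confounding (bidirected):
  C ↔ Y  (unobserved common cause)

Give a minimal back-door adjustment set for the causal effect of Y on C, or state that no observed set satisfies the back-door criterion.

Y→C: no observed back-door set.

desc(Y)\{Y}={C,G,K,S}; candidates ⊆ {—}.
Y↔C: latent back-door arc(s) into Y.
size 0: {}; under {} Y still reaches {C,G,K} ∋ C.
Y↔C cannot be blocked by any observed set — no back-door set.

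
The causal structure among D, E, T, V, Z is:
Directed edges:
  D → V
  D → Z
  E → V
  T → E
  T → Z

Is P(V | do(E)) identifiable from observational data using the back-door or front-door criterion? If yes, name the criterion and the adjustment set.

P(V|do(E)): backdoor, adjust for ∅.

desc(E)\{E}={V}; candidates ⊆ {D,T,Z}.
∅: E⊥V given ∅ in G with E→· removed — back-door holds.
P(V|do(E)) = P(V|E) — no adjustment needed.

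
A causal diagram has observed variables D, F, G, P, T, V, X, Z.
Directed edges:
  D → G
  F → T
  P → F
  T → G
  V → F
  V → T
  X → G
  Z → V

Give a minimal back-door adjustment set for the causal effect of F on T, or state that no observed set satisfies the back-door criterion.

desc(F)\{F}={G,T}; candidates ⊆ {D,P,V,X,Z}.
size 0: {}; under {} F still reaches {G,P,T,V,Z} ∋ T.
{V}: F⊥T given {V} in G with F→· removed — back-door holds.

F→T: minimal back-door set {V}.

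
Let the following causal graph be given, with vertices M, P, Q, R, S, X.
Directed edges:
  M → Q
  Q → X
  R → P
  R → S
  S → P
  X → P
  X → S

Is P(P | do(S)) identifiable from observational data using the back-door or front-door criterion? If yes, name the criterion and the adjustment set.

desc(S)\{S}={P}; candidates ⊆ {M,Q,R,X}.
size 0: {}; under {} S still reaches {M,P,Q,R,X} ∋ P.
size 1: {M}, {Q}, {R} …(+1); under {M} S still reaches {P,Q,R,X} ∋ P.
{R,X}: S⊥P given {R,X} in G with S→· removed — back-door holds.
P(P|do(S)) = Σ_{R,X} P(P|S,R,X)·P(R,X).

P(P|do(S)): backdoor, adjust for {R, X}.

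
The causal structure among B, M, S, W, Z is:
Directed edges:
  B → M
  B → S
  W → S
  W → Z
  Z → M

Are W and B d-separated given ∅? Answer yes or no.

Yes — W ⊥ B | ∅.

Bayes-Ball from W | ∅ reaches {M,S,Z}.
B ∉ reach(W|∅) ⇒ W ⊥ B | ∅.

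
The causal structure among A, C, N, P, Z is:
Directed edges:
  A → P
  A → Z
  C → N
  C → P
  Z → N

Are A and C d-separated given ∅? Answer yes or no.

Bayes-Ball from A | ∅ reaches {N,P,Z}.
C ∉ reach(A|∅) ⇒ A ⊥ C | ∅.

Yes — A ⊥ C | ∅.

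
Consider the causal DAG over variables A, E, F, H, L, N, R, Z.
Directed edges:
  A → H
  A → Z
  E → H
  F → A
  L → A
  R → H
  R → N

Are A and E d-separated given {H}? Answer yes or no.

No — A and E are d-connected given {H}.

Bayes-Ball from A | {H} reaches {E,F,L,N,R,Z}.
E ∈ reach(A|{H}) ⇒ A ⊥̸ E | {H}.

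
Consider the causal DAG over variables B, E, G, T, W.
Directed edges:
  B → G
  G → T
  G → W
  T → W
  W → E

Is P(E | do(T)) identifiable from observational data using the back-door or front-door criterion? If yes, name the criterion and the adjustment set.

desc(T)\{T}={E,W}; candidates ⊆ {B,G}.
size 0: {}; under {} T still reaches {B,E,G,W} ∋ E.
{G}: T⊥E given {G} in G with T→· removed — back-door holds.
P(E|do(T)) = Σ_{G} P(E|T,G)·P(G).

P(E|do(T)): backdoor, adjust for {G}.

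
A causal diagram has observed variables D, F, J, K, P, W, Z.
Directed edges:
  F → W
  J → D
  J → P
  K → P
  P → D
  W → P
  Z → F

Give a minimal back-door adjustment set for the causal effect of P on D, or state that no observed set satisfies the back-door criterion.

desc(P)\{P}={D}; candidates ⊆ {F,J,K,W,Z}.
size 0: {}; under {} P still reaches {D,F,J,K,W,Z} ∋ D.
{J}: P⊥D given {J} in G with P→· removed — back-door holds.

P→D: minimal back-door set {J}.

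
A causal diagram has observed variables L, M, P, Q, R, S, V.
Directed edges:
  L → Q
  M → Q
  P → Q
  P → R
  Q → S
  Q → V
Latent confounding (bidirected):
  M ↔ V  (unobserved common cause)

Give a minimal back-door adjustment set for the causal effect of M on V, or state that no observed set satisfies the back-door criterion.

M→V: no observed back-door set.

desc(M)\{M}={Q,S,V}; candidates ⊆ {L,P,R}.
M↔V: latent back-door arc(s) into M.
size 0: {}; under {} M still reaches {V} ∋ V.
size 1: {L}, {P}, {R}; under {L} M still reaches {V} ∋ V.
size 2: {L,P}, {L,R}, {P,R}; under {L,P} M still reaches {V} ∋ V.
M↔V cannot be blocked by any observed set — no back-door set.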